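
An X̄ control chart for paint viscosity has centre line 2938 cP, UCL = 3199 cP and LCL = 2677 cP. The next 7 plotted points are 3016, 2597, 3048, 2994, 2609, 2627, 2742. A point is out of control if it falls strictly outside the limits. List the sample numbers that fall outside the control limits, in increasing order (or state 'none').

2, 5, 6

Compare each point to [2677, 3199]: sample 2 = 2597 < LCL; sample 5 = 2609 < LCL; sample 6 = 2627 < LCL.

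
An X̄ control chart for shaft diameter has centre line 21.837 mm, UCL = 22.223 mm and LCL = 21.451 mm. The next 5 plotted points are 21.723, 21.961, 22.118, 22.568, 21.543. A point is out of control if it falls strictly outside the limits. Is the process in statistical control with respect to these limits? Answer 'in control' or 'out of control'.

Compare each point to [21.451, 22.223]: sample 4 = 22.568 > UCL.

out of control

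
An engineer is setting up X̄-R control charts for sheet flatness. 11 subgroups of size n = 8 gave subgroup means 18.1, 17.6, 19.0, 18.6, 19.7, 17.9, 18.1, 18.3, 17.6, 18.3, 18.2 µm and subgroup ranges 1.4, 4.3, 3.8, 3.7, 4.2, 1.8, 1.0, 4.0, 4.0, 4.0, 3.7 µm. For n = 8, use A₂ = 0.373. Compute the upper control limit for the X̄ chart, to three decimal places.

X̄̄ = (18.1 + 17.6 + 19.0 + 18.6 + 19.7 + 17.9 + 18.1 + 18.3 + 17.6 + 18.3 + 18.2) / 11 = 201.4000 / 11 = 18.3091
R̄ = (1.4 + 4.3 + 3.8 + 3.7 + 4.2 + 1.8 + 1.0 + 4.0 + 4.0 + 4.0 + 3.7) / 11 = 35.9000 / 11 = 3.2636
UCL = X̄̄ + A₂·R̄ = 18.3091 + 0.373 × 3.2636 = 19.5264

19.526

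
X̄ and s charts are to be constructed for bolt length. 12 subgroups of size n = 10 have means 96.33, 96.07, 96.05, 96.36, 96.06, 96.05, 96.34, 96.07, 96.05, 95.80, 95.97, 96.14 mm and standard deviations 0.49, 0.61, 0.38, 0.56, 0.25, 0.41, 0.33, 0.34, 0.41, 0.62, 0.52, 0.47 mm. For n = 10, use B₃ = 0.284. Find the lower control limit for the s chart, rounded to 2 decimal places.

0.13

s̄ = (0.49 + 0.61 + 0.38 + 0.56 + 0.25 + 0.41 + 0.33 + 0.34 + 0.41 + 0.62 + 0.52 + 0.47) / 12 = 0.4492
LCL_s = B₃·s̄ = 0.284 × 0.4492 = 0.1276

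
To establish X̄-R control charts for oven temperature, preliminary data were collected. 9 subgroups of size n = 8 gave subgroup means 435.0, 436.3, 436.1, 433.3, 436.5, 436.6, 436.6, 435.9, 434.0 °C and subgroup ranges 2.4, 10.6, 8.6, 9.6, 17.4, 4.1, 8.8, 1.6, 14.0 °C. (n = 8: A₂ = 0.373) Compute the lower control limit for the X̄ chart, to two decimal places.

X̄̄ = (435.0 + 436.3 + 436.1 + 433.3 + 436.5 + 436.6 + 436.6 + 435.9 + 434.0) / 9 = 3920.3000 / 9 = 435.5889
R̄ = (2.4 + 10.6 + 8.6 + 9.6 + 17.4 + 4.1 + 8.8 + 1.6 + 14.0) / 9 = 77.1000 / 9 = 8.5667
LCL = X̄̄ − A₂·R̄ = 435.5889 − 0.373 × 8.5667 = 432.3935

432.39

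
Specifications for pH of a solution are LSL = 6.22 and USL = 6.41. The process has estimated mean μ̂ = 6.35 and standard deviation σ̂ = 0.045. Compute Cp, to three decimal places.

0.704

Cp = (USL − LSL) / (6σ̂) = (6.41 − 6.22) / (6 × 0.045) = 0.1900 / 0.2700 = 0.7037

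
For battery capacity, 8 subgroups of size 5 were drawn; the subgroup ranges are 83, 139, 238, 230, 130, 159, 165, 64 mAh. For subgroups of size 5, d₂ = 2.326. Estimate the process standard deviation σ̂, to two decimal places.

64.92

R̄ = (83 + 139 + 238 + 230 + 130 + 159 + 165 + 64) / 8 = 151.0000
σ̂ = R̄ / d₂ = 151.0000 / 2.326 = 64.9183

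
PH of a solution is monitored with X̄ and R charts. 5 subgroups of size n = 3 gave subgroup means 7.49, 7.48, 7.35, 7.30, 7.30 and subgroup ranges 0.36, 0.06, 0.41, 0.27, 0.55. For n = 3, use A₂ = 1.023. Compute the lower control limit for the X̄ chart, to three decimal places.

X̄̄ = (7.49 + 7.48 + 7.35 + 7.30 + 7.30) / 5 = 36.9200 / 5 = 7.3840
R̄ = (0.36 + 0.06 + 0.41 + 0.27 + 0.55) / 5 = 1.6500 / 5 = 0.3300
LCL = X̄̄ − A₂·R̄ = 7.3840 − 1.023 × 0.3300 = 7.0464

7.046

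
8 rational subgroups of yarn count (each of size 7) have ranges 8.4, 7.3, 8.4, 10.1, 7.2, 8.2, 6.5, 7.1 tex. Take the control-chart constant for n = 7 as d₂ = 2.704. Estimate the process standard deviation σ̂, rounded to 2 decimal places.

2.92

R̄ = (8.4 + 7.3 + 8.4 + 10.1 + 7.2 + 8.2 + 6.5 + 7.1) / 8 = 7.9000
σ̂ = R̄ / d₂ = 7.9000 / 2.704 = 2.9216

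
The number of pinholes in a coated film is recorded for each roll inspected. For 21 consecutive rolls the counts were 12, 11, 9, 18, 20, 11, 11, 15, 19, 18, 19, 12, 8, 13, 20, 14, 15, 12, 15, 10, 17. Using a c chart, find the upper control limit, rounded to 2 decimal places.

25.56

c̄ = (12 + 11 + 9 + 18 + 20 + 11 + 11 + 15 + 19 + 18 + 19 + 12 + 8 + 13 + 20 + 14 + 15 + 12 + 15 + 10 + 17) / 21 = 299 / 21 = 14.2381
UCL = c̄ + 3√c̄ = 14.2381 + 3 × √14.2381 = 14.2381 + 3 × 3.7733 = 25.5581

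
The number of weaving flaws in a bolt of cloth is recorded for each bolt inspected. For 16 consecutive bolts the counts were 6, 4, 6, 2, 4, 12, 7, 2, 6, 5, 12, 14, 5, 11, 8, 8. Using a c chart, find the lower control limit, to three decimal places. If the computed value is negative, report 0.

c̄ = (6 + 4 + 6 + 2 + 4 + 12 + 7 + 2 + 6 + 5 + 12 + 14 + 5 + 11 + 8 + 8) / 16 = 112 / 16 = 7.0000
LCL = c̄ − 3√c̄ = 7.0000 − 3 × 2.6458 = -0.9373 → 0 (cannot be negative)

0.000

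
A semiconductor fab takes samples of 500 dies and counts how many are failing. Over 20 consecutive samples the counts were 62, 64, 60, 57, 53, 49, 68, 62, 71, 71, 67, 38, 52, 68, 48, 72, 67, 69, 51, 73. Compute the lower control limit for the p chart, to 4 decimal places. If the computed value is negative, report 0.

0.0783

p̄ = Σdᵢ / (k·n) = 1222 / (20 × 500) = 0.12220
LCL = p̄ − 3·√(p̄(1−p̄)/n) = 0.12220 − 3 × 0.01465 = 0.07826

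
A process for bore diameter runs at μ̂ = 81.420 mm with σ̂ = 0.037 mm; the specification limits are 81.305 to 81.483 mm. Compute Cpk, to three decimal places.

0.568

Cpu = (USL − μ̂) / (3σ̂) = (81.483 − 81.420) / (3 × 0.037) = 0.5676; Cpl = (μ̂ − LSL) / (3σ̂) = (81.420 − 81.305) / (3 × 0.037) = 1.0360; Cpk = min(Cpu, Cpl) = 0.5676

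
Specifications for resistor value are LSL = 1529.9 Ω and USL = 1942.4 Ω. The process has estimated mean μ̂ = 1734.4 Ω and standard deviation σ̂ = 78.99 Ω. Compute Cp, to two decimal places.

Cp = (USL − LSL) / (6σ̂) = (1942.4 − 1529.9) / (6 × 78.99) = 412.5000 / 473.9400 = 0.8704

0.87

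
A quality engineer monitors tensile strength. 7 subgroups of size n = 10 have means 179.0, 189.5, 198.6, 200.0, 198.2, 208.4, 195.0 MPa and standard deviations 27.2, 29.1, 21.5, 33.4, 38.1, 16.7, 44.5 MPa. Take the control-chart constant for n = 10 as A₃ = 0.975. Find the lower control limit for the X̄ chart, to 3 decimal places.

166.209

X̄̄ = (179.0 + 189.5 + 198.6 + 200.0 + 198.2 + 208.4 + 195.0) / 7 = 195.5286
s̄ = (27.2 + 29.1 + 21.5 + 33.4 + 38.1 + 16.7 + 44.5) / 7 = 30.0714
LCL = X̄̄ − A₃·s̄ = 195.5286 − 0.975 × 30.0714 = 166.2089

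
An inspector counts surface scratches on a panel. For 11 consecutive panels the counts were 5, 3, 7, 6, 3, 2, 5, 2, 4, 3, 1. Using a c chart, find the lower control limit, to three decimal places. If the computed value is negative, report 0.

c̄ = (5 + 3 + 7 + 6 + 3 + 2 + 5 + 2 + 4 + 3 + 1) / 11 = 41 / 11 = 3.7273
LCL = c̄ − 3√c̄ = 3.7273 − 3 × 1.9306 = -2.0646 → 0 (cannot be negative)

0.000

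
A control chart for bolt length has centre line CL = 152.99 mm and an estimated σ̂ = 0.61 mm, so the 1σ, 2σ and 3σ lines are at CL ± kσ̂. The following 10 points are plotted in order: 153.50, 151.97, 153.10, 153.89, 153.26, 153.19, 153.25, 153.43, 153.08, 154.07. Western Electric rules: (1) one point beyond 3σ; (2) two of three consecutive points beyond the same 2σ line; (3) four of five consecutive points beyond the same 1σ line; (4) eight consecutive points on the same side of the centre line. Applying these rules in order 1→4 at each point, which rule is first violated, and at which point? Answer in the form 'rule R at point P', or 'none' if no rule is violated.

Zone of each point (C = within 1σ̂, B = 1σ̂–2σ̂, A = 2σ̂–3σ̂, * = beyond 3σ̂; sign = side of CL): 1:+C, 2:-B, 3:+C, 4:+B, 5:+C, 6:+C, 7:+C, 8:+C, 9:+C, 10:+B
Rule 4 (eight consecutive points on the same side of the centre line) is satisfied at point 10.

rule 4 at point 10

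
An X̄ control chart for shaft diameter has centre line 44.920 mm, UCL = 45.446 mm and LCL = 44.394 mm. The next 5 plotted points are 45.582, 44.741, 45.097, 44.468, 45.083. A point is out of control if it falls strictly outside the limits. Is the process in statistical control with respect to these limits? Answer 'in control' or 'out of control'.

Compare each point to [44.394, 45.446]: sample 1 = 45.582 > UCL.

out of control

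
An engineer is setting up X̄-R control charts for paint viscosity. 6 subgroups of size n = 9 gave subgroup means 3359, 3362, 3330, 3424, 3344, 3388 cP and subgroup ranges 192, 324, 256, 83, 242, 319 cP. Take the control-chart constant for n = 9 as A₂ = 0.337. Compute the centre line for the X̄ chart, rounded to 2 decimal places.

3367.83

X̄̄ = (3359 + 3362 + 3330 + 3424 + 3344 + 3388) / 6 = 20207.0000 / 6 = 3367.8333
CL = X̄̄ = 3367.8333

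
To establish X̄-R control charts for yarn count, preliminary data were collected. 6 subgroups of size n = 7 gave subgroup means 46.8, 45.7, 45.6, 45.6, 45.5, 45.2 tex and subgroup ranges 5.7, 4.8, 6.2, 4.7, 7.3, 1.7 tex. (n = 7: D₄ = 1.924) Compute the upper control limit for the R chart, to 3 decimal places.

9.748

R̄ = (5.7 + 4.8 + 6.2 + 4.7 + 7.3 + 1.7) / 6 = 30.4000 / 6 = 5.0667
UCL_R = D₄·R̄ = 1.924 × 5.0667 = 9.7483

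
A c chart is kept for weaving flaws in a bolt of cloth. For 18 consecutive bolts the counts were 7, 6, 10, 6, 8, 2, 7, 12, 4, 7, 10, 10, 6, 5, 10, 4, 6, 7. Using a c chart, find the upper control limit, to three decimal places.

c̄ = (7 + 6 + 10 + 6 + 8 + 2 + 7 + 12 + 4 + 7 + 10 + 10 + 6 + 5 + 10 + 4 + 6 + 7) / 18 = 127 / 18 = 7.0556
UCL = c̄ + 3√c̄ = 7.0556 + 3 × √7.0556 = 7.0556 + 3 × 2.6562 = 15.0242

15.024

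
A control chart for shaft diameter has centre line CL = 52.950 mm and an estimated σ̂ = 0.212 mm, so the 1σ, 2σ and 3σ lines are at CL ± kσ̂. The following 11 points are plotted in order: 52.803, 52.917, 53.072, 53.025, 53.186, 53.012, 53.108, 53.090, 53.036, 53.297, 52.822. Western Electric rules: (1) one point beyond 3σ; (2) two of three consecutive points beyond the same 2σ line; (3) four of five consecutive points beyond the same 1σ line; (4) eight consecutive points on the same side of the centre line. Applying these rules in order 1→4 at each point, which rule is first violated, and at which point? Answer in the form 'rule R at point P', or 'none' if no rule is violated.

Zone of each point (C = within 1σ̂, B = 1σ̂–2σ̂, A = 2σ̂–3σ̂, * = beyond 3σ̂; sign = side of CL): 1:-C, 2:-C, 3:+C, 4:+C, 5:+B, 6:+C, 7:+C, 8:+C, 9:+C, 10:+B, 11:-C
Rule 4 (eight consecutive points on the same side of the centre line) is satisfied at point 10.

rule 4 at point 10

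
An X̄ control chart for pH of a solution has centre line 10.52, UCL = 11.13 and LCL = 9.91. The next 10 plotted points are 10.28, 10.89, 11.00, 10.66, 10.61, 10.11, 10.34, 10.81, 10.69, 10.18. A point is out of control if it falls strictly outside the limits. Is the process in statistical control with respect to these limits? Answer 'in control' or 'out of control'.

in control

All 10 points lie within [9.91, 11.13].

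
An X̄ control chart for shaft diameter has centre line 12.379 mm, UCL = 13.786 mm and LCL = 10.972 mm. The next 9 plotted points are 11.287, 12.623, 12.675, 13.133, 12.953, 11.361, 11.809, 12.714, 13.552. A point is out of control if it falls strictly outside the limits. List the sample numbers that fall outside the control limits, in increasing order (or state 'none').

none

All 9 points lie within [10.972, 13.786].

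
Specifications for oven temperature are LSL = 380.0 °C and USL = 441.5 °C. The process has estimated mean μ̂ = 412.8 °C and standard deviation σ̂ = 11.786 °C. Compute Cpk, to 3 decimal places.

0.812

Cpu = (USL − μ̂) / (3σ̂) = (441.5 − 412.8) / (3 × 11.786) = 0.8117; Cpl = (μ̂ − LSL) / (3σ̂) = (412.8 − 380.0) / (3 × 11.786) = 0.9277; Cpk = min(Cpu, Cpl) = 0.8117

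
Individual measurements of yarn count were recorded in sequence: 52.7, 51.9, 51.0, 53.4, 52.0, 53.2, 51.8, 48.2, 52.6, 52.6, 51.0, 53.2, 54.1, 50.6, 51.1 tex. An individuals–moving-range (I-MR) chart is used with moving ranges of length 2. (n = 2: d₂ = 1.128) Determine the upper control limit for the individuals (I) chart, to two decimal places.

56.67

X̄ = (52.7 + 51.9 + 51.0 + 53.4 + 52.0 + 53.2 + 51.8 + 48.2 + 52.6 + 52.6 + 51.0 + 53.2 + 54.1 + 50.6 + 51.1) / 15 = 51.9600
Moving ranges: 0.8, 0.9, 2.4, 1.4, 1.2, 1.4, 3.6, 4.4, 0.0, 1.6, 2.2, 0.9, 3.5, 0.5; M̄R̄ = 24.8000 / 14 = 1.7714
UCL = X̄ + 3·M̄R̄/d₂ = 51.9600 + 3 × 1.7714 / 1.128 = 56.6712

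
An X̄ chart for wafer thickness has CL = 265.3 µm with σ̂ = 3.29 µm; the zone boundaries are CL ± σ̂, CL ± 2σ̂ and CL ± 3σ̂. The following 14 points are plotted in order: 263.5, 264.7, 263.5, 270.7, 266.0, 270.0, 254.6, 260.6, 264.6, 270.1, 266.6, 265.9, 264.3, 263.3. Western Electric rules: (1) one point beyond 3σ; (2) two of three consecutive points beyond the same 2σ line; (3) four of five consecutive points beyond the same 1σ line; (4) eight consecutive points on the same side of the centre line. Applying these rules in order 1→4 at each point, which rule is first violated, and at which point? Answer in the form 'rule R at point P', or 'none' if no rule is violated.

rule 1 at point 7

Zone of each point (C = within 1σ̂, B = 1σ̂–2σ̂, A = 2σ̂–3σ̂, * = beyond 3σ̂; sign = side of CL): 1:-C, 2:-C, 3:-C, 4:+B, 5:+C, 6:+B, 7:-*, 8:-B, 9:-C, 10:+B, 11:+C, 12:+C, 13:-C, 14:-C
Rule 1 (one point beyond the 3σ limits) is satisfied at point 7.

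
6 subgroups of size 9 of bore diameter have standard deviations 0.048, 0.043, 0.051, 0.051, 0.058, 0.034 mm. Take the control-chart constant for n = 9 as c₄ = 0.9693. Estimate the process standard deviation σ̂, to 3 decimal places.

0.049

s̄ = (0.048 + 0.043 + 0.051 + 0.051 + 0.058 + 0.034) / 6 = 0.0475
σ̂ = s̄ / c₄ = 0.0475 / 0.9693 = 0.0490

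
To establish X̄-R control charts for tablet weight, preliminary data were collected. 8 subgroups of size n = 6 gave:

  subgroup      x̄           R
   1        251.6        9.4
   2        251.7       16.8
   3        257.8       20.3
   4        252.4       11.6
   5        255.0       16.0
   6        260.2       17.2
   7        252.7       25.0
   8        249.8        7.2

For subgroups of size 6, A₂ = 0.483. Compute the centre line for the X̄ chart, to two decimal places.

253.90

X̄̄ = (251.6 + 251.7 + 257.8 + 252.4 + 255.0 + 260.2 + 252.7 + 249.8) / 8 = 2031.2000 / 8 = 253.9000
CL = X̄̄ = 253.9000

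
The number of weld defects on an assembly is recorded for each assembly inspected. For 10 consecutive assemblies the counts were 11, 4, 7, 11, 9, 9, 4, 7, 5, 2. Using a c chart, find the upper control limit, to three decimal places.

c̄ = (11 + 4 + 7 + 11 + 9 + 9 + 4 + 7 + 5 + 2) / 10 = 69 / 10 = 6.9000
UCL = c̄ + 3√c̄ = 6.9000 + 3 × √6.9000 = 6.9000 + 3 × 2.6268 = 14.7804

14.780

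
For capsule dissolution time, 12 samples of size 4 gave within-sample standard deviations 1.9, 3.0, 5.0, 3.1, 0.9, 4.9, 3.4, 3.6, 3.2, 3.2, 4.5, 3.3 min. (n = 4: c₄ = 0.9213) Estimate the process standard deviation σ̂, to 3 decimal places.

s̄ = (1.9 + 3.0 + 5.0 + 3.1 + 0.9 + 4.9 + 3.4 + 3.6 + 3.2 + 3.2 + 4.5 + 3.3) / 12 = 3.3333
σ̂ = s̄ / c₄ = 3.3333 / 0.9213 = 3.6181

3.618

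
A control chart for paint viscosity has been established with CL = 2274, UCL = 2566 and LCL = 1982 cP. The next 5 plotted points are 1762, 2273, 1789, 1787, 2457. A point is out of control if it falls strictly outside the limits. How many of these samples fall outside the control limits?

3

Compare each point to [1982, 2566]: sample 1 = 1762 < LCL; sample 3 = 1789 < LCL; sample 4 = 1787 < LCL.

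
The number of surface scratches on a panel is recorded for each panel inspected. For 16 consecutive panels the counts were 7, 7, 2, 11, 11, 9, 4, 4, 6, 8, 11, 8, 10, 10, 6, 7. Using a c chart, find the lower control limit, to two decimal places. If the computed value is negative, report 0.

c̄ = (7 + 7 + 2 + 11 + 11 + 9 + 4 + 4 + 6 + 8 + 11 + 8 + 10 + 10 + 6 + 7) / 16 = 121 / 16 = 7.5625
LCL = c̄ − 3√c̄ = 7.5625 − 3 × 2.7500 = -0.6875 → 0 (cannot be negative)

0.00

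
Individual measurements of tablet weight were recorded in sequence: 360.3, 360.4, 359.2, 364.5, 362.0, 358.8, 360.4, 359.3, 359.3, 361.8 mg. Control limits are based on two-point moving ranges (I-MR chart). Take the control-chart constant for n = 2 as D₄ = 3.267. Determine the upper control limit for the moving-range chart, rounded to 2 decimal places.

Moving ranges: 0.1, 1.2, 5.3, 2.5, 3.2, 1.6, 1.1, 0.0, 2.5; M̄R̄ = 17.5000 / 9 = 1.9444
UCL_MR = D₄·M̄R̄ = 3.267 × 1.9444 = 6.3525

6.35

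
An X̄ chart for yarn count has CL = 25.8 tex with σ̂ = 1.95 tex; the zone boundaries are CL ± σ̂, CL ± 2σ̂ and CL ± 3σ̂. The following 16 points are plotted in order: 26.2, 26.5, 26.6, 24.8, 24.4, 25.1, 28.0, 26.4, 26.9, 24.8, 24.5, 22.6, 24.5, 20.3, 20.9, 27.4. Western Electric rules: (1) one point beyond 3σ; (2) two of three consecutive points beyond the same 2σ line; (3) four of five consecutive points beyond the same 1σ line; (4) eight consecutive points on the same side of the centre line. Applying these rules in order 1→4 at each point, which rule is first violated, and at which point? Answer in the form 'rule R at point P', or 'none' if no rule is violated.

Zone of each point (C = within 1σ̂, B = 1σ̂–2σ̂, A = 2σ̂–3σ̂, * = beyond 3σ̂; sign = side of CL): 1:+C, 2:+C, 3:+C, 4:-C, 5:-C, 6:-C, 7:+B, 8:+C, 9:+C, 10:-C, 11:-C, 12:-B, 13:-C, 14:-A, 15:-A, 16:+C
Rule 2 (two of three consecutive points beyond the same 2σ limit) is satisfied at point 15.

rule 2 at point 15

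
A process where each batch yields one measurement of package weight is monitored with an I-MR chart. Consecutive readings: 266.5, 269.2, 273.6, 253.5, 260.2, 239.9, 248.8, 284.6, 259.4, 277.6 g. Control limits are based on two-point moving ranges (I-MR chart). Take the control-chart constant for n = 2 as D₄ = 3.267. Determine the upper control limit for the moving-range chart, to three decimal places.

51.655

Moving ranges: 2.7, 4.4, 20.1, 6.7, 20.3, 8.9, 35.8, 25.2, 18.2; M̄R̄ = 142.3000 / 9 = 15.8111
UCL_MR = D₄·M̄R̄ = 3.267 × 15.8111 = 51.6549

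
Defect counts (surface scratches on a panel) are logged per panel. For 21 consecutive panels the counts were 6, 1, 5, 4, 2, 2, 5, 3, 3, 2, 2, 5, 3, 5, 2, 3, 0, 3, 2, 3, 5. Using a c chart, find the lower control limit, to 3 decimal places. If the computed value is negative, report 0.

c̄ = (6 + 1 + 5 + 4 + 2 + 2 + 5 + 3 + 3 + 2 + 2 + 5 + 3 + 5 + 2 + 3 + 0 + 3 + 2 + 3 + 5) / 21 = 66 / 21 = 3.1429
LCL = c̄ − 3√c̄ = 3.1429 − 3 × 1.7728 = -2.1756 → 0 (cannot be negative)

0.000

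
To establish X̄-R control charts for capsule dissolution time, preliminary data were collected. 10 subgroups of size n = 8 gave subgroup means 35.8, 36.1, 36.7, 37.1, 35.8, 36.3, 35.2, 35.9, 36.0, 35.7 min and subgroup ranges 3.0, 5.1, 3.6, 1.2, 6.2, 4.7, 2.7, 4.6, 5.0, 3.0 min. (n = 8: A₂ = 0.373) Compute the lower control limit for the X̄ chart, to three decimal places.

34.602

X̄̄ = (35.8 + 36.1 + 36.7 + 37.1 + 35.8 + 36.3 + 35.2 + 35.9 + 36.0 + 35.7) / 10 = 360.6000 / 10 = 36.0600
R̄ = (3.0 + 5.1 + 3.6 + 1.2 + 6.2 + 4.7 + 2.7 + 4.6 + 5.0 + 3.0) / 10 = 39.1000 / 10 = 3.9100
LCL = X̄̄ − A₂·R̄ = 36.0600 − 0.373 × 3.9100 = 34.6016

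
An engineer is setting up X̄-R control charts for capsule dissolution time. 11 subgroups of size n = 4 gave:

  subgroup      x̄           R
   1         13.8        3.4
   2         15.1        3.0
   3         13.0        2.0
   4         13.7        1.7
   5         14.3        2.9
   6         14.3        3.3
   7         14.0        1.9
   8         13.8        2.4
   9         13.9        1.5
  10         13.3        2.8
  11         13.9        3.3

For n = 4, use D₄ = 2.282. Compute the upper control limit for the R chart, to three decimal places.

R̄ = (3.4 + 3.0 + 2.0 + 1.7 + 2.9 + 3.3 + 1.9 + 2.4 + 1.5 + 2.8 + 3.3) / 11 = 28.2000 / 11 = 2.5636
UCL_R = D₄·R̄ = 2.282 × 2.5636 = 5.8502

5.850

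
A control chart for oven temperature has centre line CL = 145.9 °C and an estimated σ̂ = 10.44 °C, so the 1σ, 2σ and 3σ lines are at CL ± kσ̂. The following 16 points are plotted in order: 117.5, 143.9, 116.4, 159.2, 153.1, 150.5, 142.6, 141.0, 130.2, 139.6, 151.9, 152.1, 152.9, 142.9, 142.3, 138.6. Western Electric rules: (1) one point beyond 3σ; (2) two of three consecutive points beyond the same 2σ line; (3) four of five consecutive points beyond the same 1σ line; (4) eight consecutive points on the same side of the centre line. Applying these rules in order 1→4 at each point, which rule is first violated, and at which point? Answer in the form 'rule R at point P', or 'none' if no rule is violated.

rule 2 at point 3

Zone of each point (C = within 1σ̂, B = 1σ̂–2σ̂, A = 2σ̂–3σ̂, * = beyond 3σ̂; sign = side of CL): 1:-A, 2:-C, 3:-A, 4:+B, 5:+C, 6:+C, 7:-C, 8:-C, 9:-B, 10:-C, 11:+C, 12:+C, 13:+C, 14:-C, 15:-C, 16:-C
Rule 2 (two of three consecutive points beyond the same 2σ limit) is satisfied at point 3.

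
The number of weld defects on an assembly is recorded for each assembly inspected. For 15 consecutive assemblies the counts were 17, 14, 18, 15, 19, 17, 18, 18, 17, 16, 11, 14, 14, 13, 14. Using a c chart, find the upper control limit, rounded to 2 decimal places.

27.54

c̄ = (17 + 14 + 18 + 15 + 19 + 17 + 18 + 18 + 17 + 16 + 11 + 14 + 14 + 13 + 14) / 15 = 235 / 15 = 15.6667
UCL = c̄ + 3√c̄ = 15.6667 + 3 × √15.6667 = 15.6667 + 3 × 3.9581 = 27.5410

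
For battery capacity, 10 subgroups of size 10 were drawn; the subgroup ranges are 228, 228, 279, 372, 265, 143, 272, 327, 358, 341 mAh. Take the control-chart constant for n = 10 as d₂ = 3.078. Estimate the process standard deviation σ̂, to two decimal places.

91.39

R̄ = (228 + 228 + 279 + 372 + 265 + 143 + 272 + 327 + 358 + 341) / 10 = 281.3000
σ̂ = R̄ / d₂ = 281.3000 / 3.078 = 91.3905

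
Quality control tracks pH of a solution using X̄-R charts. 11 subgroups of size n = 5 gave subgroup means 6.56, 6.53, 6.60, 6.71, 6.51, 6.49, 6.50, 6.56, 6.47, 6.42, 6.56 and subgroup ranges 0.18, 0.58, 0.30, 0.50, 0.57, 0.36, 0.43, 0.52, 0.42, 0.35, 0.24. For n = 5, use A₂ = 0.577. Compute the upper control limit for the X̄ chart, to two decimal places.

6.77

X̄̄ = (6.56 + 6.53 + 6.60 + 6.71 + 6.51 + 6.49 + 6.50 + 6.56 + 6.47 + 6.42 + 6.56) / 11 = 71.9100 / 11 = 6.5373
R̄ = (0.18 + 0.58 + 0.30 + 0.50 + 0.57 + 0.36 + 0.43 + 0.52 + 0.42 + 0.35 + 0.24) / 11 = 4.4500 / 11 = 0.4045
UCL = X̄̄ + A₂·R̄ = 6.5373 + 0.577 × 0.4045 = 6.7707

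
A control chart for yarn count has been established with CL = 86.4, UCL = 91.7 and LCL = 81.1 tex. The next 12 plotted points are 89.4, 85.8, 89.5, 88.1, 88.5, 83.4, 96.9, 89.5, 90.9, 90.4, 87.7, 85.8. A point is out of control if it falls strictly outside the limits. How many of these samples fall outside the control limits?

1

Compare each point to [81.1, 91.7]: sample 7 = 96.9 > UCL.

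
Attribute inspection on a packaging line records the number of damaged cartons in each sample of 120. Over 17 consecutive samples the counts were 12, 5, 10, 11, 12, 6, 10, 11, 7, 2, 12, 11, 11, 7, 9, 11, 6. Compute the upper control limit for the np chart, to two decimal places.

17.66

p̄ = Σdᵢ / (k·n) = 153 / (17 × 120) = 0.07500
UCL = np̄ + 3·√(np̄(1−p̄)) = 9.0000 + 3 × √(9.0000×0.92500) = 9.0000 + 3 × 2.8853 = 17.6559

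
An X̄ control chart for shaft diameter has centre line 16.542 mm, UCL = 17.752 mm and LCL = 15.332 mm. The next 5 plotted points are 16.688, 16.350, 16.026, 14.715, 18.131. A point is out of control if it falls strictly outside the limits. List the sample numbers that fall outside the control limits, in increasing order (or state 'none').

4, 5

Compare each point to [15.332, 17.752]: sample 4 = 14.715 < LCL; sample 5 = 18.131 > UCL.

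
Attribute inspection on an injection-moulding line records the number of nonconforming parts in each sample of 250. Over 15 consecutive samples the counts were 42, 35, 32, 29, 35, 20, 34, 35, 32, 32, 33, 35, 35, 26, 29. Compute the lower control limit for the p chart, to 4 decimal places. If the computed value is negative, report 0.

0.0655

p̄ = Σdᵢ / (k·n) = 484 / (15 × 250) = 0.12907
LCL = p̄ − 3·√(p̄(1−p̄)/n) = 0.12907 − 3 × 0.02120 = 0.06545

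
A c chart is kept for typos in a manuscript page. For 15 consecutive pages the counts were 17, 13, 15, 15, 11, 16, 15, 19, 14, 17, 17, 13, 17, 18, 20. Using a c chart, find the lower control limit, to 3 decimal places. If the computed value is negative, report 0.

3.875

c̄ = (17 + 13 + 15 + 15 + 11 + 16 + 15 + 19 + 14 + 17 + 17 + 13 + 17 + 18 + 20) / 15 = 237 / 15 = 15.8000
LCL = c̄ − 3√c̄ = 15.8000 − 3 × 3.9749 = 3.8752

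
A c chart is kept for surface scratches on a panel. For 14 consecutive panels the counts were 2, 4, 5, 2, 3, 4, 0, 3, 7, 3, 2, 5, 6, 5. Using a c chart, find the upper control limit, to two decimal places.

c̄ = (2 + 4 + 5 + 2 + 3 + 4 + 0 + 3 + 7 + 3 + 2 + 5 + 6 + 5) / 14 = 51 / 14 = 3.6429
UCL = c̄ + 3√c̄ = 3.6429 + 3 × √3.6429 = 3.6429 + 3 × 1.9086 = 9.3687

9.37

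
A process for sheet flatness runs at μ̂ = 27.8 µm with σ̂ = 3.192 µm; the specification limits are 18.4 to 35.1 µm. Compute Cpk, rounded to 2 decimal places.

Cpu = (USL − μ̂) / (3σ̂) = (35.1 − 27.8) / (3 × 3.192) = 0.7623; Cpl = (μ̂ − LSL) / (3σ̂) = (27.8 − 18.4) / (3 × 3.192) = 0.9816; Cpk = min(Cpu, Cpl) = 0.7623

0.76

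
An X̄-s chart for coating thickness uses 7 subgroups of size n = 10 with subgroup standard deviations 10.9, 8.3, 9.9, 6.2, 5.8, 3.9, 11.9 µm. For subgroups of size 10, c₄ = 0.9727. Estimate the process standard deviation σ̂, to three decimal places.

s̄ = (10.9 + 8.3 + 9.9 + 6.2 + 5.8 + 3.9 + 11.9) / 7 = 8.1286
σ̂ = s̄ / c₄ = 8.1286 / 0.9727 = 8.3567

8.357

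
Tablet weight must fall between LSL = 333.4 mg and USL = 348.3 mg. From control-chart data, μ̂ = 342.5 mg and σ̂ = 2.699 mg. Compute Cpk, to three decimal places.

Cpu = (USL − μ̂) / (3σ̂) = (348.3 − 342.5) / (3 × 2.699) = 0.7163; Cpl = (μ̂ − LSL) / (3σ̂) = (342.5 − 333.4) / (3 × 2.699) = 1.1239; Cpk = min(Cpu, Cpl) = 0.7163

0.716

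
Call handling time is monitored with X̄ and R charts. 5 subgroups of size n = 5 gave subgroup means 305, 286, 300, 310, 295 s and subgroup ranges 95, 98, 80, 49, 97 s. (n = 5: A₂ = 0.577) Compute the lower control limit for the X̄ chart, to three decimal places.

250.847

X̄̄ = (305 + 286 + 300 + 310 + 295) / 5 = 1496.0000 / 5 = 299.2000
R̄ = (95 + 98 + 80 + 49 + 97) / 5 = 419.0000 / 5 = 83.8000
LCL = X̄̄ − A₂·R̄ = 299.2000 − 0.577 × 83.8000 = 250.8474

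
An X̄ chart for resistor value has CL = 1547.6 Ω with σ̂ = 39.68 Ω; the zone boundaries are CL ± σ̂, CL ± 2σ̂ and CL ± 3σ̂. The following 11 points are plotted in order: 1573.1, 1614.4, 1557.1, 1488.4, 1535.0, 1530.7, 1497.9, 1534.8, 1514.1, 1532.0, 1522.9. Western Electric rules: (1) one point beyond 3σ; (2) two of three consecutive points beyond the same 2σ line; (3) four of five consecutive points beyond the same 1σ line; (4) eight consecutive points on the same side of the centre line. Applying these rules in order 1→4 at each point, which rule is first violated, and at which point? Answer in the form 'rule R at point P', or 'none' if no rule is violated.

rule 4 at point 11

Zone of each point (C = within 1σ̂, B = 1σ̂–2σ̂, A = 2σ̂–3σ̂, * = beyond 3σ̂; sign = side of CL): 1:+C, 2:+B, 3:+C, 4:-B, 5:-C, 6:-C, 7:-B, 8:-C, 9:-C, 10:-C, 11:-C
Rule 4 (eight consecutive points on the same side of the centre line) is satisfied at point 11.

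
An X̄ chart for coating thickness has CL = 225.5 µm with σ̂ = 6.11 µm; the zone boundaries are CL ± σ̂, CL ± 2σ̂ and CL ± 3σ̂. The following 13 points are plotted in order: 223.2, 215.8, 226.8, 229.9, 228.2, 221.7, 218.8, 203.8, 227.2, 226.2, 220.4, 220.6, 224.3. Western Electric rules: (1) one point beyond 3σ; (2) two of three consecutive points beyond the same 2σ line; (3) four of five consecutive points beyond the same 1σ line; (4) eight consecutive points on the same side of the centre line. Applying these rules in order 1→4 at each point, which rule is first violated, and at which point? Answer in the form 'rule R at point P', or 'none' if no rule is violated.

rule 1 at point 8

Zone of each point (C = within 1σ̂, B = 1σ̂–2σ̂, A = 2σ̂–3σ̂, * = beyond 3σ̂; sign = side of CL): 1:-C, 2:-B, 3:+C, 4:+C, 5:+C, 6:-C, 7:-B, 8:-*, 9:+C, 10:+C, 11:-C, 12:-C, 13:-C
Rule 1 (one point beyond the 3σ limits) is satisfied at point 8.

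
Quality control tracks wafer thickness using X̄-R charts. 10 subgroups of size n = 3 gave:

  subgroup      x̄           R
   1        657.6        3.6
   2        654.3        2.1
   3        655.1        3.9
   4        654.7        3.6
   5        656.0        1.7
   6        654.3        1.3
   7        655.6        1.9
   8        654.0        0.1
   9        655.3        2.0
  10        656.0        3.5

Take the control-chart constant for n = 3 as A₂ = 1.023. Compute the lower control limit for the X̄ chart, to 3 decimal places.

X̄̄ = (657.6 + 654.3 + 655.1 + 654.7 + 656.0 + 654.3 + 655.6 + 654.0 + 655.3 + 656.0) / 10 = 6552.9000 / 10 = 655.2900
R̄ = (3.6 + 2.1 + 3.9 + 3.6 + 1.7 + 1.3 + 1.9 + 0.1 + 2.0 + 3.5) / 10 = 23.7000 / 10 = 2.3700
LCL = X̄̄ − A₂·R̄ = 655.2900 − 1.023 × 2.3700 = 652.8655

652.865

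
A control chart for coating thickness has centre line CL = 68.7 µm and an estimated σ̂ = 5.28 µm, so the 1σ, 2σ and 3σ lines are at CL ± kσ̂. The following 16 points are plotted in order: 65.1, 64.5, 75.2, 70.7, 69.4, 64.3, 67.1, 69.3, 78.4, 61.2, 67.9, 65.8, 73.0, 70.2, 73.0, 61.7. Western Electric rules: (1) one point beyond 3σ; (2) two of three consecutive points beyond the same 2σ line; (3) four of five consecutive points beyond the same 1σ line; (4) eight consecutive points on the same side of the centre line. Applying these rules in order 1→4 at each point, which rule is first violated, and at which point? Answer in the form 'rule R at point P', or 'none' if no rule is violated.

Zone of each point (C = within 1σ̂, B = 1σ̂–2σ̂, A = 2σ̂–3σ̂, * = beyond 3σ̂; sign = side of CL): 1:-C, 2:-C, 3:+B, 4:+C, 5:+C, 6:-C, 7:-C, 8:+C, 9:+B, 10:-B, 11:-C, 12:-C, 13:+C, 14:+C, 15:+C, 16:-B
No rule fires across all 16 points.

none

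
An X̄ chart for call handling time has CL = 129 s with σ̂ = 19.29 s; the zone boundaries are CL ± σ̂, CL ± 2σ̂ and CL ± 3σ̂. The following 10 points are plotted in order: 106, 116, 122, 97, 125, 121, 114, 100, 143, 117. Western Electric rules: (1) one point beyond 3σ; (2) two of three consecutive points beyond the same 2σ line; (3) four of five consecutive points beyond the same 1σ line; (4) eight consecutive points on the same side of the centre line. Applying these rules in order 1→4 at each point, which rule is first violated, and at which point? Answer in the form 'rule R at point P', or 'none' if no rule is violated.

Zone of each point (C = within 1σ̂, B = 1σ̂–2σ̂, A = 2σ̂–3σ̂, * = beyond 3σ̂; sign = side of CL): 1:-B, 2:-C, 3:-C, 4:-B, 5:-C, 6:-C, 7:-C, 8:-B, 9:+C, 10:-C
Rule 4 (eight consecutive points on the same side of the centre line) is satisfied at point 8.

rule 4 at point 8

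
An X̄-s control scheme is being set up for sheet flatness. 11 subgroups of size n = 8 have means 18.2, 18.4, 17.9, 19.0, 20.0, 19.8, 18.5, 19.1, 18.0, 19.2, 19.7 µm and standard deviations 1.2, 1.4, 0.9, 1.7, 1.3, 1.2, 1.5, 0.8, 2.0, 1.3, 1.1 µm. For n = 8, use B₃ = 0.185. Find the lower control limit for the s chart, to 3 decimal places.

s̄ = (1.2 + 1.4 + 0.9 + 1.7 + 1.3 + 1.2 + 1.5 + 0.8 + 2.0 + 1.3 + 1.1) / 11 = 1.3091
LCL_s = B₃·s̄ = 0.185 × 1.3091 = 0.2422

0.242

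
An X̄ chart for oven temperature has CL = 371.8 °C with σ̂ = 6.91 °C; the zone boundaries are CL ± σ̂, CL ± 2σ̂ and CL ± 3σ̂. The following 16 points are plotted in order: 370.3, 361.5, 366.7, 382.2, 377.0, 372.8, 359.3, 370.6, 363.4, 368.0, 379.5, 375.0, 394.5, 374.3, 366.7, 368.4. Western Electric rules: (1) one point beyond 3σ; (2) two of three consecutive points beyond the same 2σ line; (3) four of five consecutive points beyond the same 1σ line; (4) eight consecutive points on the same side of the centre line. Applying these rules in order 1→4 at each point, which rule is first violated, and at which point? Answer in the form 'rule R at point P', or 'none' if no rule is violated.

Zone of each point (C = within 1σ̂, B = 1σ̂–2σ̂, A = 2σ̂–3σ̂, * = beyond 3σ̂; sign = side of CL): 1:-C, 2:-B, 3:-C, 4:+B, 5:+C, 6:+C, 7:-B, 8:-C, 9:-B, 10:-C, 11:+B, 12:+C, 13:+*, 14:+C, 15:-C, 16:-C
Rule 1 (one point beyond the 3σ limits) is satisfied at point 13.

rule 1 at point 13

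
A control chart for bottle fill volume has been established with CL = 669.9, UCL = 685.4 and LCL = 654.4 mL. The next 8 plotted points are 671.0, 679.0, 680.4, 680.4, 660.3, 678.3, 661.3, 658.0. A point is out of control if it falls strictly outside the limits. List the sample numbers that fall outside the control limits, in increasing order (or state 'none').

All 8 points lie within [654.4, 685.4].

none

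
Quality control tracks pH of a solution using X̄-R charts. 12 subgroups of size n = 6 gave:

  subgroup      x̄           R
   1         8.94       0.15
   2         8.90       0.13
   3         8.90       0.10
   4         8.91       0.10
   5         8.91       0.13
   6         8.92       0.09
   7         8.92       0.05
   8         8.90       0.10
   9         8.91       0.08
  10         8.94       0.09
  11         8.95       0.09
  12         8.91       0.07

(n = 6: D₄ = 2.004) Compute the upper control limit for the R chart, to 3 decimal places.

0.197

R̄ = (0.15 + 0.13 + 0.10 + 0.10 + 0.13 + 0.09 + 0.05 + 0.10 + 0.08 + 0.09 + 0.09 + 0.07) / 12 = 1.1800 / 12 = 0.0983
UCL_R = D₄·R̄ = 2.004 × 0.0983 = 0.1971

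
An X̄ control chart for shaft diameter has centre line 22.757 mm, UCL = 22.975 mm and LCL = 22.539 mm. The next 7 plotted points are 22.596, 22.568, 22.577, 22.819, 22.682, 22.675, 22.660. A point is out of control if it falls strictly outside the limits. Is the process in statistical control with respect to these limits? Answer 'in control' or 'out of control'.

All 7 points lie within [22.539, 22.975].

in control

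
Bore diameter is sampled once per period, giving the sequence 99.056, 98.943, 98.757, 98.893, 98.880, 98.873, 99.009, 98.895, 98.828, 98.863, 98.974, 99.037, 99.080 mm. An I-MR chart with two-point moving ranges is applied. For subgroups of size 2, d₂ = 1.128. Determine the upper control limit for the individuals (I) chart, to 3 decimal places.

X̄ = (99.056 + 98.943 + 98.757 + 98.893 + 98.880 + 98.873 + 99.009 + 98.895 + 98.828 + 98.863 + 98.974 + 99.037 + 99.080) / 13 = 98.9298
Moving ranges: 0.113, 0.186, 0.136, 0.013, 0.007, 0.136, 0.114, 0.067, 0.035, 0.111, 0.063, 0.043; M̄R̄ = 1.0240 / 12 = 0.0853
UCL = X̄ + 3·M̄R̄/d₂ = 98.9298 + 3 × 0.0853 / 1.128 = 99.1568

99.157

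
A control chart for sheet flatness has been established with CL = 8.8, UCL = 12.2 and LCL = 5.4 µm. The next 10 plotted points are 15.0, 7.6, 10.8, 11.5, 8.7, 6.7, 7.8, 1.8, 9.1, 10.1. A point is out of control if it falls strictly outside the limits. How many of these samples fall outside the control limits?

Compare each point to [5.4, 12.2]: sample 1 = 15.0 > UCL; sample 8 = 1.8 < LCL.

2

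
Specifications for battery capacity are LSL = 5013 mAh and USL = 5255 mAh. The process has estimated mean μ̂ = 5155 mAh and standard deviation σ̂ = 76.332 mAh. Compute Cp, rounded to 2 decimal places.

0.53

Cp = (USL − LSL) / (6σ̂) = (5255 − 5013) / (6 × 76.332) = 242.0000 / 457.9920 = 0.5284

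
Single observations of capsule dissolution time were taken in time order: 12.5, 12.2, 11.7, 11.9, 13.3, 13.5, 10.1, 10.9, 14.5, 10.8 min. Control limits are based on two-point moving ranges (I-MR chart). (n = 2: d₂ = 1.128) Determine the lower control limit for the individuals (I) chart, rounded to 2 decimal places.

7.97

X̄ = (12.5 + 12.2 + 11.7 + 11.9 + 13.3 + 13.5 + 10.1 + 10.9 + 14.5 + 10.8) / 10 = 12.1400
Moving ranges: 0.3, 0.5, 0.2, 1.4, 0.2, 3.4, 0.8, 3.6, 3.7; M̄R̄ = 14.1000 / 9 = 1.5667
LCL = X̄ − 3·M̄R̄/d₂ = 12.1400 − 3 × 1.5667 / 1.128 = 7.9733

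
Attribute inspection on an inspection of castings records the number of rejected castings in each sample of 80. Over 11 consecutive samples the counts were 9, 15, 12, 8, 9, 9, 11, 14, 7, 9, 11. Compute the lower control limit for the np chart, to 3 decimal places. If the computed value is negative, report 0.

p̄ = Σdᵢ / (k·n) = 114 / (11 × 80) = 0.12955
LCL = np̄ − 3·√(np̄(1−p̄)) = 10.3636 − 3 × 3.0035 = 1.3531

1.353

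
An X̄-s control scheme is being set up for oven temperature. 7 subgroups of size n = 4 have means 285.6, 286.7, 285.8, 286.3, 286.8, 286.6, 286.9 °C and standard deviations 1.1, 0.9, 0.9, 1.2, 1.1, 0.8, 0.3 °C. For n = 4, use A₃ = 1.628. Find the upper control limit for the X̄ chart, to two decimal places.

287.85

X̄̄ = (285.6 + 286.7 + 285.8 + 286.3 + 286.8 + 286.6 + 286.9) / 7 = 286.3857
s̄ = (1.1 + 0.9 + 0.9 + 1.2 + 1.1 + 0.8 + 0.3) / 7 = 0.9000
UCL = X̄̄ + A₃·s̄ = 286.3857 + 1.628 × 0.9000 = 287.8509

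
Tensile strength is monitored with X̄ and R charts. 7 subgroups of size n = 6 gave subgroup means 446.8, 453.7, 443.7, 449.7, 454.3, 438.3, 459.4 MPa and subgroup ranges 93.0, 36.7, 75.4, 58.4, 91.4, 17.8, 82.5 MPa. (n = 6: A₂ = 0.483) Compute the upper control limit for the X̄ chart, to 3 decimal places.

480.823

X̄̄ = (446.8 + 453.7 + 443.7 + 449.7 + 454.3 + 438.3 + 459.4) / 7 = 3145.9000 / 7 = 449.4143
R̄ = (93.0 + 36.7 + 75.4 + 58.4 + 91.4 + 17.8 + 82.5) / 7 = 455.2000 / 7 = 65.0286
UCL = X̄̄ + A₂·R̄ = 449.4143 + 0.483 × 65.0286 = 480.8231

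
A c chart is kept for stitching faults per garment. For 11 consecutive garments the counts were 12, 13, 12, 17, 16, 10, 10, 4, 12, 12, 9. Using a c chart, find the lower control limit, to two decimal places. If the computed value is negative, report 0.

c̄ = (12 + 13 + 12 + 17 + 16 + 10 + 10 + 4 + 12 + 12 + 9) / 11 = 127 / 11 = 11.5455
LCL = c̄ − 3√c̄ = 11.5455 − 3 × 3.3979 = 1.3519

1.35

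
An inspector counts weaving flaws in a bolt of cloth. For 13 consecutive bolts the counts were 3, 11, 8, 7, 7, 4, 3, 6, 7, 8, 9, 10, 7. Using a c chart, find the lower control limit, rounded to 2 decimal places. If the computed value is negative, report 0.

c̄ = (3 + 11 + 8 + 7 + 7 + 4 + 3 + 6 + 7 + 8 + 9 + 10 + 7) / 13 = 90 / 13 = 6.9231
LCL = c̄ − 3√c̄ = 6.9231 − 3 × 2.6312 = -0.9704 → 0 (cannot be negative)

0.00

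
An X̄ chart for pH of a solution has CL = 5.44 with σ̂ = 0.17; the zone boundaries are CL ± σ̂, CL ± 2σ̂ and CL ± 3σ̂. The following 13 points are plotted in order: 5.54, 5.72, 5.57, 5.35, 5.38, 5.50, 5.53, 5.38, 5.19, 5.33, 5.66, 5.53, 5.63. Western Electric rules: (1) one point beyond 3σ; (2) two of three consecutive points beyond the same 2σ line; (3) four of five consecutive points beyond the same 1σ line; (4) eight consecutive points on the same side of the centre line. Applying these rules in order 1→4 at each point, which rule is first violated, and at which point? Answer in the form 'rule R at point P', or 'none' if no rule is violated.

Zone of each point (C = within 1σ̂, B = 1σ̂–2σ̂, A = 2σ̂–3σ̂, * = beyond 3σ̂; sign = side of CL): 1:+C, 2:+B, 3:+C, 4:-C, 5:-C, 6:+C, 7:+C, 8:-C, 9:-B, 10:-C, 11:+B, 12:+C, 13:+B
No rule fires across all 13 points.

none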